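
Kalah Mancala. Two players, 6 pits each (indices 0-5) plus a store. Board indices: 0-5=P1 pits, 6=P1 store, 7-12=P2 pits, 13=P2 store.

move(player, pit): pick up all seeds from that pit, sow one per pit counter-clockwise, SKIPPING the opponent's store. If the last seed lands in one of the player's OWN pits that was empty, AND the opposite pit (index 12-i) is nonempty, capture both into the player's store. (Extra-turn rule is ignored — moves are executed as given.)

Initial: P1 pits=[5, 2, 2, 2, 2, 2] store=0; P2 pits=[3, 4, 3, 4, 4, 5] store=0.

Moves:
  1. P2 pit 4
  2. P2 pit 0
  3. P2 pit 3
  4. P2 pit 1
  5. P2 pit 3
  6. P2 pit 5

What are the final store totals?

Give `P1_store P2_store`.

Answer: 0 8

Derivation:
Move 1: P2 pit4 -> P1=[6,3,2,2,2,2](0) P2=[3,4,3,4,0,6](1)
Move 2: P2 pit0 -> P1=[6,3,2,2,2,2](0) P2=[0,5,4,5,0,6](1)
Move 3: P2 pit3 -> P1=[7,4,2,2,2,2](0) P2=[0,5,4,0,1,7](2)
Move 4: P2 pit1 -> P1=[7,4,2,2,2,2](0) P2=[0,0,5,1,2,8](3)
Move 5: P2 pit3 -> P1=[7,4,2,2,2,2](0) P2=[0,0,5,0,3,8](3)
Move 6: P2 pit5 -> P1=[8,5,3,3,3,0](0) P2=[0,0,5,0,3,0](8)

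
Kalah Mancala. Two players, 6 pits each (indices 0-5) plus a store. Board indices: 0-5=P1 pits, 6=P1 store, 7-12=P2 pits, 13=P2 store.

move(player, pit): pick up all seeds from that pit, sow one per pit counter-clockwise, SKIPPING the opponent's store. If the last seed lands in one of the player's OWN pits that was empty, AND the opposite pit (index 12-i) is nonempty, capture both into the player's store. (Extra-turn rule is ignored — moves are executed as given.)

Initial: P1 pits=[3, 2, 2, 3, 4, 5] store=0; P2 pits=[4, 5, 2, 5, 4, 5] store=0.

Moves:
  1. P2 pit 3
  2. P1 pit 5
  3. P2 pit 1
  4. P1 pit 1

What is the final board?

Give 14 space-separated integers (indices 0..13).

Answer: 5 0 3 4 5 0 1 5 0 4 2 6 7 2

Derivation:
Move 1: P2 pit3 -> P1=[4,3,2,3,4,5](0) P2=[4,5,2,0,5,6](1)
Move 2: P1 pit5 -> P1=[4,3,2,3,4,0](1) P2=[5,6,3,1,5,6](1)
Move 3: P2 pit1 -> P1=[5,3,2,3,4,0](1) P2=[5,0,4,2,6,7](2)
Move 4: P1 pit1 -> P1=[5,0,3,4,5,0](1) P2=[5,0,4,2,6,7](2)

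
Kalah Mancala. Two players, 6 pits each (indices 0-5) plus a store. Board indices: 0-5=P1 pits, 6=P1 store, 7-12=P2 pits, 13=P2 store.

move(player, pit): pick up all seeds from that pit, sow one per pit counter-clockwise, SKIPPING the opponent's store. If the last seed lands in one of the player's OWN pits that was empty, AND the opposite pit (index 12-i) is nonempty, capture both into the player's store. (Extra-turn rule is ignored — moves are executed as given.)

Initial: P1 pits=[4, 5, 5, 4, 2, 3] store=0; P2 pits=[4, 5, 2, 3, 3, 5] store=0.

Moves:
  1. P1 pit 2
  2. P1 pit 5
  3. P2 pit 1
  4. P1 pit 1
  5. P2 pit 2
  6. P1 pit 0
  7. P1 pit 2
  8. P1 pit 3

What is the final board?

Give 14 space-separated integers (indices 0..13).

Move 1: P1 pit2 -> P1=[4,5,0,5,3,4](1) P2=[5,5,2,3,3,5](0)
Move 2: P1 pit5 -> P1=[4,5,0,5,3,0](2) P2=[6,6,3,3,3,5](0)
Move 3: P2 pit1 -> P1=[5,5,0,5,3,0](2) P2=[6,0,4,4,4,6](1)
Move 4: P1 pit1 -> P1=[5,0,1,6,4,1](3) P2=[6,0,4,4,4,6](1)
Move 5: P2 pit2 -> P1=[5,0,1,6,4,1](3) P2=[6,0,0,5,5,7](2)
Move 6: P1 pit0 -> P1=[0,1,2,7,5,2](3) P2=[6,0,0,5,5,7](2)
Move 7: P1 pit2 -> P1=[0,1,0,8,6,2](3) P2=[6,0,0,5,5,7](2)
Move 8: P1 pit3 -> P1=[0,1,0,0,7,3](4) P2=[7,1,1,6,6,7](2)

Answer: 0 1 0 0 7 3 4 7 1 1 6 6 7 2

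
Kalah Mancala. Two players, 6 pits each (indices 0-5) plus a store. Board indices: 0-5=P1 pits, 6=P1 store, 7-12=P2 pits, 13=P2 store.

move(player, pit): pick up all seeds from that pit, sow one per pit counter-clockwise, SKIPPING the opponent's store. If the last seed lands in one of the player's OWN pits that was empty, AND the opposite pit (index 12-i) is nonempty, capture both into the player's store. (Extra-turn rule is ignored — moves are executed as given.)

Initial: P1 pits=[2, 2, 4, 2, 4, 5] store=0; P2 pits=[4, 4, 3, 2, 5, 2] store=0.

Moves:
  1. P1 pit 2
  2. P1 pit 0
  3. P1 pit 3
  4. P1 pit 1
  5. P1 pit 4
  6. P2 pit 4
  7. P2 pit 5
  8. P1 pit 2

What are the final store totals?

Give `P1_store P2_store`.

Answer: 12 2

Derivation:
Move 1: P1 pit2 -> P1=[2,2,0,3,5,6](1) P2=[4,4,3,2,5,2](0)
Move 2: P1 pit0 -> P1=[0,3,0,3,5,6](4) P2=[4,4,3,0,5,2](0)
Move 3: P1 pit3 -> P1=[0,3,0,0,6,7](5) P2=[4,4,3,0,5,2](0)
Move 4: P1 pit1 -> P1=[0,0,1,1,7,7](5) P2=[4,4,3,0,5,2](0)
Move 5: P1 pit4 -> P1=[0,0,1,1,0,8](6) P2=[5,5,4,1,6,2](0)
Move 6: P2 pit4 -> P1=[1,1,2,2,0,8](6) P2=[5,5,4,1,0,3](1)
Move 7: P2 pit5 -> P1=[2,2,2,2,0,8](6) P2=[5,5,4,1,0,0](2)
Move 8: P1 pit2 -> P1=[2,2,0,3,0,8](12) P2=[5,0,4,1,0,0](2)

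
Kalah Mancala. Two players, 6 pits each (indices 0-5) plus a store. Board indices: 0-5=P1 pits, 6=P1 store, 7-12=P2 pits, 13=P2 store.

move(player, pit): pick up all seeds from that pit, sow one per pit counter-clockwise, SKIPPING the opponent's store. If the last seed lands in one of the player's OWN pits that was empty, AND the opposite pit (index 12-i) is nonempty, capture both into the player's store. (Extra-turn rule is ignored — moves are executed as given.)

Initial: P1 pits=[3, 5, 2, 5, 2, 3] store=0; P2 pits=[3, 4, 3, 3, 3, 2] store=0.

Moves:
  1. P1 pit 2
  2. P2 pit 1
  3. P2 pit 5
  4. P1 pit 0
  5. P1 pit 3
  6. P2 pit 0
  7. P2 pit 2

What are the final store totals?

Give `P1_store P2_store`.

Answer: 1 2

Derivation:
Move 1: P1 pit2 -> P1=[3,5,0,6,3,3](0) P2=[3,4,3,3,3,2](0)
Move 2: P2 pit1 -> P1=[3,5,0,6,3,3](0) P2=[3,0,4,4,4,3](0)
Move 3: P2 pit5 -> P1=[4,6,0,6,3,3](0) P2=[3,0,4,4,4,0](1)
Move 4: P1 pit0 -> P1=[0,7,1,7,4,3](0) P2=[3,0,4,4,4,0](1)
Move 5: P1 pit3 -> P1=[0,7,1,0,5,4](1) P2=[4,1,5,5,4,0](1)
Move 6: P2 pit0 -> P1=[0,7,1,0,5,4](1) P2=[0,2,6,6,5,0](1)
Move 7: P2 pit2 -> P1=[1,8,1,0,5,4](1) P2=[0,2,0,7,6,1](2)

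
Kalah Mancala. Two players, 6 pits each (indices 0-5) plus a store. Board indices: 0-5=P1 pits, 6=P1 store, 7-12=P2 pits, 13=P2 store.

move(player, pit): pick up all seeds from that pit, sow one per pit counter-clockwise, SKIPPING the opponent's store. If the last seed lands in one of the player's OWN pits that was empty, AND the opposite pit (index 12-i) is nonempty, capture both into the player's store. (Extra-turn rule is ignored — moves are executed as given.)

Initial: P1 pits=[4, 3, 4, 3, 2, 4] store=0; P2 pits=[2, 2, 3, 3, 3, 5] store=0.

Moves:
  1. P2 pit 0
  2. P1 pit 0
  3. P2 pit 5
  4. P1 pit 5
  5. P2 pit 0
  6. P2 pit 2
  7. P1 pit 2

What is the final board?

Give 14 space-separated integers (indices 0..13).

Move 1: P2 pit0 -> P1=[4,3,4,3,2,4](0) P2=[0,3,4,3,3,5](0)
Move 2: P1 pit0 -> P1=[0,4,5,4,3,4](0) P2=[0,3,4,3,3,5](0)
Move 3: P2 pit5 -> P1=[1,5,6,5,3,4](0) P2=[0,3,4,3,3,0](1)
Move 4: P1 pit5 -> P1=[1,5,6,5,3,0](1) P2=[1,4,5,3,3,0](1)
Move 5: P2 pit0 -> P1=[1,5,6,5,3,0](1) P2=[0,5,5,3,3,0](1)
Move 6: P2 pit2 -> P1=[2,5,6,5,3,0](1) P2=[0,5,0,4,4,1](2)
Move 7: P1 pit2 -> P1=[2,5,0,6,4,1](2) P2=[1,6,0,4,4,1](2)

Answer: 2 5 0 6 4 1 2 1 6 0 4 4 1 2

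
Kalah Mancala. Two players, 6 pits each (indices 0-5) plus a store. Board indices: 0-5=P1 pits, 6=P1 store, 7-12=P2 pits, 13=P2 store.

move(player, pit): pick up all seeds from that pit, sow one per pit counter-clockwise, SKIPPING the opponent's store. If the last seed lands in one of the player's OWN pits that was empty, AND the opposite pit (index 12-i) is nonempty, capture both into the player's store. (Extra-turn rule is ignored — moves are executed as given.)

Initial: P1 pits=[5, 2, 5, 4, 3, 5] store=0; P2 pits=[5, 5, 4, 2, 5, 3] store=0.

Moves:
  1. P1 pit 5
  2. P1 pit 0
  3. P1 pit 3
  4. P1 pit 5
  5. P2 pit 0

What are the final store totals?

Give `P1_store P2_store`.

Answer: 10 0

Derivation:
Move 1: P1 pit5 -> P1=[5,2,5,4,3,0](1) P2=[6,6,5,3,5,3](0)
Move 2: P1 pit0 -> P1=[0,3,6,5,4,0](8) P2=[0,6,5,3,5,3](0)
Move 3: P1 pit3 -> P1=[0,3,6,0,5,1](9) P2=[1,7,5,3,5,3](0)
Move 4: P1 pit5 -> P1=[0,3,6,0,5,0](10) P2=[1,7,5,3,5,3](0)
Move 5: P2 pit0 -> P1=[0,3,6,0,5,0](10) P2=[0,8,5,3,5,3](0)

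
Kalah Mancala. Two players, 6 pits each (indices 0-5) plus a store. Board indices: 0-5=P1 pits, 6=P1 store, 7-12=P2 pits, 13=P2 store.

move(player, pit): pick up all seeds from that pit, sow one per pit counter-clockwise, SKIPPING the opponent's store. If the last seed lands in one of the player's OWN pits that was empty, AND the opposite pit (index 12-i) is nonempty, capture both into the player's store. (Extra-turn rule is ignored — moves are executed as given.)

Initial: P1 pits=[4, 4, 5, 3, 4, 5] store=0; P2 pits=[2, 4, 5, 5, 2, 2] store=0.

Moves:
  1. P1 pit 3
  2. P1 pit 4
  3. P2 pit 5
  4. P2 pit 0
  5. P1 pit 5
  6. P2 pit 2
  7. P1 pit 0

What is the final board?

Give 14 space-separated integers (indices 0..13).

Answer: 0 6 7 2 1 1 4 1 7 0 8 4 2 2

Derivation:
Move 1: P1 pit3 -> P1=[4,4,5,0,5,6](1) P2=[2,4,5,5,2,2](0)
Move 2: P1 pit4 -> P1=[4,4,5,0,0,7](2) P2=[3,5,6,5,2,2](0)
Move 3: P2 pit5 -> P1=[5,4,5,0,0,7](2) P2=[3,5,6,5,2,0](1)
Move 4: P2 pit0 -> P1=[5,4,5,0,0,7](2) P2=[0,6,7,6,2,0](1)
Move 5: P1 pit5 -> P1=[5,4,5,0,0,0](3) P2=[1,7,8,7,3,1](1)
Move 6: P2 pit2 -> P1=[6,5,6,1,0,0](3) P2=[1,7,0,8,4,2](2)
Move 7: P1 pit0 -> P1=[0,6,7,2,1,1](4) P2=[1,7,0,8,4,2](2)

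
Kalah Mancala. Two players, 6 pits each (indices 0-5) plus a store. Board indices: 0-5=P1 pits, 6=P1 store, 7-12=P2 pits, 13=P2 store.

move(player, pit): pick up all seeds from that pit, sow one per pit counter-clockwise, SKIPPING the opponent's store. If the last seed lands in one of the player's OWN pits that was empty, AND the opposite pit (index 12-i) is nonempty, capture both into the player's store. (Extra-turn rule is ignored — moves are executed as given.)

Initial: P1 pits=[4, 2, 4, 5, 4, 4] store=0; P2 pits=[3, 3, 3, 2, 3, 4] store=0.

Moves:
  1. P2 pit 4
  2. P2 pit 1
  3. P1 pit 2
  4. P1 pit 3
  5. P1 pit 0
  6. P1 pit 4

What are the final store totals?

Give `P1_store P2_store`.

Move 1: P2 pit4 -> P1=[5,2,4,5,4,4](0) P2=[3,3,3,2,0,5](1)
Move 2: P2 pit1 -> P1=[5,0,4,5,4,4](0) P2=[3,0,4,3,0,5](4)
Move 3: P1 pit2 -> P1=[5,0,0,6,5,5](1) P2=[3,0,4,3,0,5](4)
Move 4: P1 pit3 -> P1=[5,0,0,0,6,6](2) P2=[4,1,5,3,0,5](4)
Move 5: P1 pit0 -> P1=[0,1,1,1,7,7](2) P2=[4,1,5,3,0,5](4)
Move 6: P1 pit4 -> P1=[0,1,1,1,0,8](3) P2=[5,2,6,4,1,5](4)

Answer: 3 4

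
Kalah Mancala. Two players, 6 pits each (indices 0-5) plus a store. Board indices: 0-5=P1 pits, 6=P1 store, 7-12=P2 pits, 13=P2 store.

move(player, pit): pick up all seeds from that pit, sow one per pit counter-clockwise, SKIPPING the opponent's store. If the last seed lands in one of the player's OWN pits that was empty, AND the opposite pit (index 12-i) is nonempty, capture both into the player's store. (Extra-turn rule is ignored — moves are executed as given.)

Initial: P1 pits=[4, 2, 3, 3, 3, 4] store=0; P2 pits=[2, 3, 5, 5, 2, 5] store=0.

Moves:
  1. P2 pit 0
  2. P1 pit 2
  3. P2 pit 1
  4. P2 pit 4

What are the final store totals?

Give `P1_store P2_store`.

Answer: 0 1

Derivation:
Move 1: P2 pit0 -> P1=[4,2,3,3,3,4](0) P2=[0,4,6,5,2,5](0)
Move 2: P1 pit2 -> P1=[4,2,0,4,4,5](0) P2=[0,4,6,5,2,5](0)
Move 3: P2 pit1 -> P1=[4,2,0,4,4,5](0) P2=[0,0,7,6,3,6](0)
Move 4: P2 pit4 -> P1=[5,2,0,4,4,5](0) P2=[0,0,7,6,0,7](1)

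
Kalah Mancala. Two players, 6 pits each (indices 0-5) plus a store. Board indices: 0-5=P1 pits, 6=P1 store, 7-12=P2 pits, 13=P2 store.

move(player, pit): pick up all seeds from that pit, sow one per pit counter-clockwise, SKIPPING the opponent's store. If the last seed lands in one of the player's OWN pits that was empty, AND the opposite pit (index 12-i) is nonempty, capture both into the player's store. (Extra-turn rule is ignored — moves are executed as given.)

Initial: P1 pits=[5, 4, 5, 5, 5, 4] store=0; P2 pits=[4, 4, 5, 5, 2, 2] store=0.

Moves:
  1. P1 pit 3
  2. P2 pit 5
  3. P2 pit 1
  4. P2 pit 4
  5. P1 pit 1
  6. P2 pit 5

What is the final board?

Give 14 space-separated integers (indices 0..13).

Move 1: P1 pit3 -> P1=[5,4,5,0,6,5](1) P2=[5,5,5,5,2,2](0)
Move 2: P2 pit5 -> P1=[6,4,5,0,6,5](1) P2=[5,5,5,5,2,0](1)
Move 3: P2 pit1 -> P1=[6,4,5,0,6,5](1) P2=[5,0,6,6,3,1](2)
Move 4: P2 pit4 -> P1=[7,4,5,0,6,5](1) P2=[5,0,6,6,0,2](3)
Move 5: P1 pit1 -> P1=[7,0,6,1,7,6](1) P2=[5,0,6,6,0,2](3)
Move 6: P2 pit5 -> P1=[8,0,6,1,7,6](1) P2=[5,0,6,6,0,0](4)

Answer: 8 0 6 1 7 6 1 5 0 6 6 0 0 4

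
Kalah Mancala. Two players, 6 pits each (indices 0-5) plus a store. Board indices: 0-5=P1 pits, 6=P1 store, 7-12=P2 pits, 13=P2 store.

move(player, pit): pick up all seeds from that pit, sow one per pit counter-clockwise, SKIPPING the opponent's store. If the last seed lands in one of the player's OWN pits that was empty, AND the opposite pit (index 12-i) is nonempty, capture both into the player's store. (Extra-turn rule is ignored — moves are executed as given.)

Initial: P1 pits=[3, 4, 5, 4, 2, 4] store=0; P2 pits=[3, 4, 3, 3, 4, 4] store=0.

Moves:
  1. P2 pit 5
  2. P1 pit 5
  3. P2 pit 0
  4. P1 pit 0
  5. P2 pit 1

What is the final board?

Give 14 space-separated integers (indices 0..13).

Answer: 1 6 7 5 3 0 1 0 0 6 5 6 1 2

Derivation:
Move 1: P2 pit5 -> P1=[4,5,6,4,2,4](0) P2=[3,4,3,3,4,0](1)
Move 2: P1 pit5 -> P1=[4,5,6,4,2,0](1) P2=[4,5,4,3,4,0](1)
Move 3: P2 pit0 -> P1=[4,5,6,4,2,0](1) P2=[0,6,5,4,5,0](1)
Move 4: P1 pit0 -> P1=[0,6,7,5,3,0](1) P2=[0,6,5,4,5,0](1)
Move 5: P2 pit1 -> P1=[1,6,7,5,3,0](1) P2=[0,0,6,5,6,1](2)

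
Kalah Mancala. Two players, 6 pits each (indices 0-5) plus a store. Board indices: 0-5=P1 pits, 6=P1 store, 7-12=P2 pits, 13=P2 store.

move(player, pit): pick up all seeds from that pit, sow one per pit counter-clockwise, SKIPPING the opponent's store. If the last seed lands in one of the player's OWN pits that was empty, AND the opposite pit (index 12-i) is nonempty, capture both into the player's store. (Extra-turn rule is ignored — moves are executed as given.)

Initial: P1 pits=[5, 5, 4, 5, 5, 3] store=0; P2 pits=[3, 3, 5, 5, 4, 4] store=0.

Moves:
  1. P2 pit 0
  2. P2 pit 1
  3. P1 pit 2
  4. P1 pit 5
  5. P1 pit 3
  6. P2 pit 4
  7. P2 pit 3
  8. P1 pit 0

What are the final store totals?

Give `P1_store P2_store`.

Move 1: P2 pit0 -> P1=[5,5,4,5,5,3](0) P2=[0,4,6,6,4,4](0)
Move 2: P2 pit1 -> P1=[5,5,4,5,5,3](0) P2=[0,0,7,7,5,5](0)
Move 3: P1 pit2 -> P1=[5,5,0,6,6,4](1) P2=[0,0,7,7,5,5](0)
Move 4: P1 pit5 -> P1=[5,5,0,6,6,0](2) P2=[1,1,8,7,5,5](0)
Move 5: P1 pit3 -> P1=[5,5,0,0,7,1](3) P2=[2,2,9,7,5,5](0)
Move 6: P2 pit4 -> P1=[6,6,1,0,7,1](3) P2=[2,2,9,7,0,6](1)
Move 7: P2 pit3 -> P1=[7,7,2,1,7,1](3) P2=[2,2,9,0,1,7](2)
Move 8: P1 pit0 -> P1=[0,8,3,2,8,2](4) P2=[3,2,9,0,1,7](2)

Answer: 4 2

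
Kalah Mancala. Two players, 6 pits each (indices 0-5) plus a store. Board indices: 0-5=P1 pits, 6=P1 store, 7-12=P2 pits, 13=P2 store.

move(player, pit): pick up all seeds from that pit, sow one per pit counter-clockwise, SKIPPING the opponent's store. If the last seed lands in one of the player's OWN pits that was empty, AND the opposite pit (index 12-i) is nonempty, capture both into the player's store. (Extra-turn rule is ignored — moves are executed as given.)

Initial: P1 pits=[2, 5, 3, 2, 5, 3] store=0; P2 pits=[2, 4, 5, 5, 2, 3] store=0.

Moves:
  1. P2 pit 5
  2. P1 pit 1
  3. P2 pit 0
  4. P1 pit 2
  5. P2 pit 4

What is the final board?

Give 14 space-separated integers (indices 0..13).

Move 1: P2 pit5 -> P1=[3,6,3,2,5,3](0) P2=[2,4,5,5,2,0](1)
Move 2: P1 pit1 -> P1=[3,0,4,3,6,4](1) P2=[3,4,5,5,2,0](1)
Move 3: P2 pit0 -> P1=[3,0,4,3,6,4](1) P2=[0,5,6,6,2,0](1)
Move 4: P1 pit2 -> P1=[3,0,0,4,7,5](2) P2=[0,5,6,6,2,0](1)
Move 5: P2 pit4 -> P1=[3,0,0,4,7,5](2) P2=[0,5,6,6,0,1](2)

Answer: 3 0 0 4 7 5 2 0 5 6 6 0 1 2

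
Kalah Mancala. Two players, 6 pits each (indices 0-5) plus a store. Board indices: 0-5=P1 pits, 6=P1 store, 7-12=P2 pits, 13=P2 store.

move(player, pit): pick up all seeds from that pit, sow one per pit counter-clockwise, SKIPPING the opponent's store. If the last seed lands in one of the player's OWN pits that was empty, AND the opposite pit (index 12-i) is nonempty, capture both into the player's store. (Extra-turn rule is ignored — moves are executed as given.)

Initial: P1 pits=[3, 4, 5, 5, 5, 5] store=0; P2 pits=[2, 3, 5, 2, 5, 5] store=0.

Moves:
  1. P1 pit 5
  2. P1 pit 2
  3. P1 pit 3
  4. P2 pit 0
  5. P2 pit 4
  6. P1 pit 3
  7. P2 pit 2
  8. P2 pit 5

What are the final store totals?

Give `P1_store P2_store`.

Answer: 3 7

Derivation:
Move 1: P1 pit5 -> P1=[3,4,5,5,5,0](1) P2=[3,4,6,3,5,5](0)
Move 2: P1 pit2 -> P1=[3,4,0,6,6,1](2) P2=[4,4,6,3,5,5](0)
Move 3: P1 pit3 -> P1=[3,4,0,0,7,2](3) P2=[5,5,7,3,5,5](0)
Move 4: P2 pit0 -> P1=[3,4,0,0,7,2](3) P2=[0,6,8,4,6,6](0)
Move 5: P2 pit4 -> P1=[4,5,1,1,7,2](3) P2=[0,6,8,4,0,7](1)
Move 6: P1 pit3 -> P1=[4,5,1,0,8,2](3) P2=[0,6,8,4,0,7](1)
Move 7: P2 pit2 -> P1=[5,6,2,1,8,2](3) P2=[0,6,0,5,1,8](2)
Move 8: P2 pit5 -> P1=[6,7,3,2,9,0](3) P2=[0,6,0,5,1,0](7)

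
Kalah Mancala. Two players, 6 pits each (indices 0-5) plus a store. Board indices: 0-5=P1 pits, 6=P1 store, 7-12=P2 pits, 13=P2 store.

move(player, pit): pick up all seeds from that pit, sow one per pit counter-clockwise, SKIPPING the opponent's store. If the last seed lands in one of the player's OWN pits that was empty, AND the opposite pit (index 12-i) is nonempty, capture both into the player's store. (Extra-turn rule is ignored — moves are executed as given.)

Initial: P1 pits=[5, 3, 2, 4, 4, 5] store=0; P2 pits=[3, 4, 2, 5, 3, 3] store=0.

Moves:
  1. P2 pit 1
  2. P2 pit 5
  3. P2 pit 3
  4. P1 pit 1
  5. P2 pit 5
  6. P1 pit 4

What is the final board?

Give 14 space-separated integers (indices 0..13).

Move 1: P2 pit1 -> P1=[5,3,2,4,4,5](0) P2=[3,0,3,6,4,4](0)
Move 2: P2 pit5 -> P1=[6,4,3,4,4,5](0) P2=[3,0,3,6,4,0](1)
Move 3: P2 pit3 -> P1=[7,5,4,4,4,5](0) P2=[3,0,3,0,5,1](2)
Move 4: P1 pit1 -> P1=[7,0,5,5,5,6](1) P2=[3,0,3,0,5,1](2)
Move 5: P2 pit5 -> P1=[7,0,5,5,5,6](1) P2=[3,0,3,0,5,0](3)
Move 6: P1 pit4 -> P1=[7,0,5,5,0,7](2) P2=[4,1,4,0,5,0](3)

Answer: 7 0 5 5 0 7 2 4 1 4 0 5 0 3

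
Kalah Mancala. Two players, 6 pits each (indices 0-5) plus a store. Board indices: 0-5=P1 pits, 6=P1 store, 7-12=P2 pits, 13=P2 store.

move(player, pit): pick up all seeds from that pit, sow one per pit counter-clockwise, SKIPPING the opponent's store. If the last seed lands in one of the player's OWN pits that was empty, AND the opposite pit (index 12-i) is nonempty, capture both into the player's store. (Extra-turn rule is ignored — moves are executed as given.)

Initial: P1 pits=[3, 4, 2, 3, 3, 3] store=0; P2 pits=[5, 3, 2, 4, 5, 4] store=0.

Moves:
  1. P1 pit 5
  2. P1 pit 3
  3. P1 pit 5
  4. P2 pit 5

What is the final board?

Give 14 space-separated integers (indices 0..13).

Move 1: P1 pit5 -> P1=[3,4,2,3,3,0](1) P2=[6,4,2,4,5,4](0)
Move 2: P1 pit3 -> P1=[3,4,2,0,4,1](2) P2=[6,4,2,4,5,4](0)
Move 3: P1 pit5 -> P1=[3,4,2,0,4,0](3) P2=[6,4,2,4,5,4](0)
Move 4: P2 pit5 -> P1=[4,5,3,0,4,0](3) P2=[6,4,2,4,5,0](1)

Answer: 4 5 3 0 4 0 3 6 4 2 4 5 0 1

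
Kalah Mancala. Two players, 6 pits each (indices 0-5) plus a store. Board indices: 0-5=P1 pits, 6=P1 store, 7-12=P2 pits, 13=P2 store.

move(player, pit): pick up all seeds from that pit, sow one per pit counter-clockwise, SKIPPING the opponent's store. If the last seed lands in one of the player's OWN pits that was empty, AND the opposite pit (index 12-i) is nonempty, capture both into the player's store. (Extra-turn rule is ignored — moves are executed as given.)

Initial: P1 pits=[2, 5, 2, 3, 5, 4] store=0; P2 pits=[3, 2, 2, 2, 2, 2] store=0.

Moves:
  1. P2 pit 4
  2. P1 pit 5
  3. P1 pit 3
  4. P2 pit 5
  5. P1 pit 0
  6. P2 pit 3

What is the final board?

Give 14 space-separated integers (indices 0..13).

Move 1: P2 pit4 -> P1=[2,5,2,3,5,4](0) P2=[3,2,2,2,0,3](1)
Move 2: P1 pit5 -> P1=[2,5,2,3,5,0](1) P2=[4,3,3,2,0,3](1)
Move 3: P1 pit3 -> P1=[2,5,2,0,6,1](2) P2=[4,3,3,2,0,3](1)
Move 4: P2 pit5 -> P1=[3,6,2,0,6,1](2) P2=[4,3,3,2,0,0](2)
Move 5: P1 pit0 -> P1=[0,7,3,0,6,1](6) P2=[4,3,0,2,0,0](2)
Move 6: P2 pit3 -> P1=[0,7,3,0,6,1](6) P2=[4,3,0,0,1,1](2)

Answer: 0 7 3 0 6 1 6 4 3 0 0 1 1 2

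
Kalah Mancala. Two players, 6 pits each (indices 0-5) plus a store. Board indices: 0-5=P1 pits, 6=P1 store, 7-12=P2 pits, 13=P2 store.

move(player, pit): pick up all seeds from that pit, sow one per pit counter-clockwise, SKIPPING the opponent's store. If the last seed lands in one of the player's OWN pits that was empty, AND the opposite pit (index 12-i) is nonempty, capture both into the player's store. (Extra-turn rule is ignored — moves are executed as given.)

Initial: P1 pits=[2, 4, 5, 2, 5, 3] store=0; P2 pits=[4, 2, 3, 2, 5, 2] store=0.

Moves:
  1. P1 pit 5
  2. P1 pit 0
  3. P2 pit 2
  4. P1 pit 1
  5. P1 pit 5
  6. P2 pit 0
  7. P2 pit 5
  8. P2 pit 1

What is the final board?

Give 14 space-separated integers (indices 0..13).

Answer: 0 1 8 3 6 0 3 0 0 2 5 8 0 3

Derivation:
Move 1: P1 pit5 -> P1=[2,4,5,2,5,0](1) P2=[5,3,3,2,5,2](0)
Move 2: P1 pit0 -> P1=[0,5,6,2,5,0](1) P2=[5,3,3,2,5,2](0)
Move 3: P2 pit2 -> P1=[0,5,6,2,5,0](1) P2=[5,3,0,3,6,3](0)
Move 4: P1 pit1 -> P1=[0,0,7,3,6,1](2) P2=[5,3,0,3,6,3](0)
Move 5: P1 pit5 -> P1=[0,0,7,3,6,0](3) P2=[5,3,0,3,6,3](0)
Move 6: P2 pit0 -> P1=[0,0,7,3,6,0](3) P2=[0,4,1,4,7,4](0)
Move 7: P2 pit5 -> P1=[1,1,8,3,6,0](3) P2=[0,4,1,4,7,0](1)
Move 8: P2 pit1 -> P1=[0,1,8,3,6,0](3) P2=[0,0,2,5,8,0](3)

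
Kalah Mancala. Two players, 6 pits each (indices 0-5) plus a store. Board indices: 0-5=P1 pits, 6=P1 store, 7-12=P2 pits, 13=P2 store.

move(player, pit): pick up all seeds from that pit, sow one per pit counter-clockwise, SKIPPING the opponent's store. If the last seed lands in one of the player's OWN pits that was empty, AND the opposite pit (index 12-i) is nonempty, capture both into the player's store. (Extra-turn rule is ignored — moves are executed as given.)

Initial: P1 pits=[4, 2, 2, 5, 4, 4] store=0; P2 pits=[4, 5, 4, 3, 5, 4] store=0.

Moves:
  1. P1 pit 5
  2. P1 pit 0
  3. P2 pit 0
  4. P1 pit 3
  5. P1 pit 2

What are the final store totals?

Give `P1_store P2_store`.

Move 1: P1 pit5 -> P1=[4,2,2,5,4,0](1) P2=[5,6,5,3,5,4](0)
Move 2: P1 pit0 -> P1=[0,3,3,6,5,0](1) P2=[5,6,5,3,5,4](0)
Move 3: P2 pit0 -> P1=[0,3,3,6,5,0](1) P2=[0,7,6,4,6,5](0)
Move 4: P1 pit3 -> P1=[0,3,3,0,6,1](2) P2=[1,8,7,4,6,5](0)
Move 5: P1 pit2 -> P1=[0,3,0,1,7,2](2) P2=[1,8,7,4,6,5](0)

Answer: 2 0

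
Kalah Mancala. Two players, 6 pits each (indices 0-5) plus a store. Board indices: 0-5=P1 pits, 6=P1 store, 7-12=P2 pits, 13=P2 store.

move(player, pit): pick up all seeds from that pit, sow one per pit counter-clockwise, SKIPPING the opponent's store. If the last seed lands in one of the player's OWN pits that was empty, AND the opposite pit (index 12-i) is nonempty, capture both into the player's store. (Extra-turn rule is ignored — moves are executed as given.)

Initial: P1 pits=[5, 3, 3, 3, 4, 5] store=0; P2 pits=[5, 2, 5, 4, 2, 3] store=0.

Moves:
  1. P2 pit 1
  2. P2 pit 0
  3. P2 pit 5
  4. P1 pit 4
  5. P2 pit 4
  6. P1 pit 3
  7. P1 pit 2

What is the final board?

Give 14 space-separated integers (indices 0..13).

Answer: 7 4 0 1 2 8 3 1 2 7 6 0 1 2

Derivation:
Move 1: P2 pit1 -> P1=[5,3,3,3,4,5](0) P2=[5,0,6,5,2,3](0)
Move 2: P2 pit0 -> P1=[5,3,3,3,4,5](0) P2=[0,1,7,6,3,4](0)
Move 3: P2 pit5 -> P1=[6,4,4,3,4,5](0) P2=[0,1,7,6,3,0](1)
Move 4: P1 pit4 -> P1=[6,4,4,3,0,6](1) P2=[1,2,7,6,3,0](1)
Move 5: P2 pit4 -> P1=[7,4,4,3,0,6](1) P2=[1,2,7,6,0,1](2)
Move 6: P1 pit3 -> P1=[7,4,4,0,1,7](2) P2=[1,2,7,6,0,1](2)
Move 7: P1 pit2 -> P1=[7,4,0,1,2,8](3) P2=[1,2,7,6,0,1](2)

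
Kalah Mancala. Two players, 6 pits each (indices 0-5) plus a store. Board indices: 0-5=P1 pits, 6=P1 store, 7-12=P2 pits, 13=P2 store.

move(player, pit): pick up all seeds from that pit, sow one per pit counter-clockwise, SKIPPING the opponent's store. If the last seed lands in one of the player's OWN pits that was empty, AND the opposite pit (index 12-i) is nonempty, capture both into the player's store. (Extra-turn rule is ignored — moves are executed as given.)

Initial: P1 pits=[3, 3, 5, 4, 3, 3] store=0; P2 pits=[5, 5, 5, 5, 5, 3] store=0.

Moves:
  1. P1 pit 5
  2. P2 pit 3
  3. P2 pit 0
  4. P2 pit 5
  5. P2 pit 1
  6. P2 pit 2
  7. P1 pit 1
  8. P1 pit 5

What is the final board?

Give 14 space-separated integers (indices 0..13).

Move 1: P1 pit5 -> P1=[3,3,5,4,3,0](1) P2=[6,6,5,5,5,3](0)
Move 2: P2 pit3 -> P1=[4,4,5,4,3,0](1) P2=[6,6,5,0,6,4](1)
Move 3: P2 pit0 -> P1=[4,4,5,4,3,0](1) P2=[0,7,6,1,7,5](2)
Move 4: P2 pit5 -> P1=[5,5,6,5,3,0](1) P2=[0,7,6,1,7,0](3)
Move 5: P2 pit1 -> P1=[6,6,6,5,3,0](1) P2=[0,0,7,2,8,1](4)
Move 6: P2 pit2 -> P1=[7,7,7,5,3,0](1) P2=[0,0,0,3,9,2](5)
Move 7: P1 pit1 -> P1=[7,0,8,6,4,1](2) P2=[1,1,0,3,9,2](5)
Move 8: P1 pit5 -> P1=[7,0,8,6,4,0](3) P2=[1,1,0,3,9,2](5)

Answer: 7 0 8 6 4 0 3 1 1 0 3 9 2 5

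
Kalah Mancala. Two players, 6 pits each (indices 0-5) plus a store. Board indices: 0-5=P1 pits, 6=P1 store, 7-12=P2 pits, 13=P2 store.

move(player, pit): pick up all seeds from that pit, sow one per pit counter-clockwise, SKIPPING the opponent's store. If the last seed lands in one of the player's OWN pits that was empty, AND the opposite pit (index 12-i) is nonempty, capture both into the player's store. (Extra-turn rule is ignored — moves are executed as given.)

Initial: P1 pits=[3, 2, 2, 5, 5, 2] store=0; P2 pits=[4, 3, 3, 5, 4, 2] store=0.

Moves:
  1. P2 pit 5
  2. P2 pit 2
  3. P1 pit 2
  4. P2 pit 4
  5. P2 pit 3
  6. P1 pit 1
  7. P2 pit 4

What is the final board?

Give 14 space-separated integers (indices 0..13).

Answer: 2 0 3 7 7 3 0 4 3 0 0 0 3 8

Derivation:
Move 1: P2 pit5 -> P1=[4,2,2,5,5,2](0) P2=[4,3,3,5,4,0](1)
Move 2: P2 pit2 -> P1=[0,2,2,5,5,2](0) P2=[4,3,0,6,5,0](6)
Move 3: P1 pit2 -> P1=[0,2,0,6,6,2](0) P2=[4,3,0,6,5,0](6)
Move 4: P2 pit4 -> P1=[1,3,1,6,6,2](0) P2=[4,3,0,6,0,1](7)
Move 5: P2 pit3 -> P1=[2,4,2,6,6,2](0) P2=[4,3,0,0,1,2](8)
Move 6: P1 pit1 -> P1=[2,0,3,7,7,3](0) P2=[4,3,0,0,1,2](8)
Move 7: P2 pit4 -> P1=[2,0,3,7,7,3](0) P2=[4,3,0,0,0,3](8)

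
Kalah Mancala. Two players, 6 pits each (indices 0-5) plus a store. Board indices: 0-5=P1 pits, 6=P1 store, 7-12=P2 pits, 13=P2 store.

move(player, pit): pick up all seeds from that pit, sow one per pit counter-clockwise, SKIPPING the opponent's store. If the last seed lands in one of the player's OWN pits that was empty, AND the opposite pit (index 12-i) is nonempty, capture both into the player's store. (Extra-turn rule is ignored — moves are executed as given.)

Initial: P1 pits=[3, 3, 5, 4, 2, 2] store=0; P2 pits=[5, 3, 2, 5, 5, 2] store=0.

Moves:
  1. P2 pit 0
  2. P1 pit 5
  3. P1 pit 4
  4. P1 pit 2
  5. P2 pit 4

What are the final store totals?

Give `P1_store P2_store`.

Move 1: P2 pit0 -> P1=[3,3,5,4,2,2](0) P2=[0,4,3,6,6,3](0)
Move 2: P1 pit5 -> P1=[3,3,5,4,2,0](1) P2=[1,4,3,6,6,3](0)
Move 3: P1 pit4 -> P1=[3,3,5,4,0,1](2) P2=[1,4,3,6,6,3](0)
Move 4: P1 pit2 -> P1=[3,3,0,5,1,2](3) P2=[2,4,3,6,6,3](0)
Move 5: P2 pit4 -> P1=[4,4,1,6,1,2](3) P2=[2,4,3,6,0,4](1)

Answer: 3 1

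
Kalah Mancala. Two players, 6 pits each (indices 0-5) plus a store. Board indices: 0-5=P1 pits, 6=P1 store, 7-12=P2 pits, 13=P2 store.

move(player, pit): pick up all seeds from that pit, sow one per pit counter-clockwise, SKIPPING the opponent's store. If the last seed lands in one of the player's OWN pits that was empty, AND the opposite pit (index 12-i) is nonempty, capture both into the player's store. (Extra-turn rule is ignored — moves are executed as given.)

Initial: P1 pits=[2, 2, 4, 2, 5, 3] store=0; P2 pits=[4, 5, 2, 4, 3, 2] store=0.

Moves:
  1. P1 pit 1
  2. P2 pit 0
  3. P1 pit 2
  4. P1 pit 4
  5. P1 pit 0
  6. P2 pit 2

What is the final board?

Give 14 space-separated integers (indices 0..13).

Answer: 0 1 0 4 0 5 9 2 7 0 1 5 3 1

Derivation:
Move 1: P1 pit1 -> P1=[2,0,5,3,5,3](0) P2=[4,5,2,4,3,2](0)
Move 2: P2 pit0 -> P1=[2,0,5,3,5,3](0) P2=[0,6,3,5,4,2](0)
Move 3: P1 pit2 -> P1=[2,0,0,4,6,4](1) P2=[1,6,3,5,4,2](0)
Move 4: P1 pit4 -> P1=[2,0,0,4,0,5](2) P2=[2,7,4,6,4,2](0)
Move 5: P1 pit0 -> P1=[0,1,0,4,0,5](9) P2=[2,7,4,0,4,2](0)
Move 6: P2 pit2 -> P1=[0,1,0,4,0,5](9) P2=[2,7,0,1,5,3](1)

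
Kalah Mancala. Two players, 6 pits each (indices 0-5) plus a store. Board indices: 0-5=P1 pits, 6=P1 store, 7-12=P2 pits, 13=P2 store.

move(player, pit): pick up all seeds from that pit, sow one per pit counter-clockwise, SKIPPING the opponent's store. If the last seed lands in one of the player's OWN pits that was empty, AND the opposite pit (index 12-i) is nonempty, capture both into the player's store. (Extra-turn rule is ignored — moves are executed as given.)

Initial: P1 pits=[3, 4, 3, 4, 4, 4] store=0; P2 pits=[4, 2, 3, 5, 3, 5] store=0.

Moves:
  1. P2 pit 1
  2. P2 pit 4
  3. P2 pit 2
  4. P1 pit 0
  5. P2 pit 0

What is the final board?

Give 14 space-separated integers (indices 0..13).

Move 1: P2 pit1 -> P1=[3,4,3,4,4,4](0) P2=[4,0,4,6,3,5](0)
Move 2: P2 pit4 -> P1=[4,4,3,4,4,4](0) P2=[4,0,4,6,0,6](1)
Move 3: P2 pit2 -> P1=[4,4,3,4,4,4](0) P2=[4,0,0,7,1,7](2)
Move 4: P1 pit0 -> P1=[0,5,4,5,5,4](0) P2=[4,0,0,7,1,7](2)
Move 5: P2 pit0 -> P1=[0,5,4,5,5,4](0) P2=[0,1,1,8,2,7](2)

Answer: 0 5 4 5 5 4 0 0 1 1 8 2 7 2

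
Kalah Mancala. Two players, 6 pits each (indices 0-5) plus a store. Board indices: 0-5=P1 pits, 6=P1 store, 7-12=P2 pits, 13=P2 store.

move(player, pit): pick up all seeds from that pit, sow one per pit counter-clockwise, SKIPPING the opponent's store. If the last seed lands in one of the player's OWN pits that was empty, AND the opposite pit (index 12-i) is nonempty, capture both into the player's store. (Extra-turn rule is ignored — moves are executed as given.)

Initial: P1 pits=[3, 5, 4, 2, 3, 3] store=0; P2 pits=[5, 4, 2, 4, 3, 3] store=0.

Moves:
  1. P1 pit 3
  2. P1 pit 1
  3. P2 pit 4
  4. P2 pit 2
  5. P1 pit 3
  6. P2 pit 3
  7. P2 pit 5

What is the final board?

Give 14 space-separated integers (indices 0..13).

Move 1: P1 pit3 -> P1=[3,5,4,0,4,4](0) P2=[5,4,2,4,3,3](0)
Move 2: P1 pit1 -> P1=[3,0,5,1,5,5](1) P2=[5,4,2,4,3,3](0)
Move 3: P2 pit4 -> P1=[4,0,5,1,5,5](1) P2=[5,4,2,4,0,4](1)
Move 4: P2 pit2 -> P1=[4,0,5,1,5,5](1) P2=[5,4,0,5,1,4](1)
Move 5: P1 pit3 -> P1=[4,0,5,0,6,5](1) P2=[5,4,0,5,1,4](1)
Move 6: P2 pit3 -> P1=[5,1,5,0,6,5](1) P2=[5,4,0,0,2,5](2)
Move 7: P2 pit5 -> P1=[6,2,6,1,6,5](1) P2=[5,4,0,0,2,0](3)

Answer: 6 2 6 1 6 5 1 5 4 0 0 2 0 3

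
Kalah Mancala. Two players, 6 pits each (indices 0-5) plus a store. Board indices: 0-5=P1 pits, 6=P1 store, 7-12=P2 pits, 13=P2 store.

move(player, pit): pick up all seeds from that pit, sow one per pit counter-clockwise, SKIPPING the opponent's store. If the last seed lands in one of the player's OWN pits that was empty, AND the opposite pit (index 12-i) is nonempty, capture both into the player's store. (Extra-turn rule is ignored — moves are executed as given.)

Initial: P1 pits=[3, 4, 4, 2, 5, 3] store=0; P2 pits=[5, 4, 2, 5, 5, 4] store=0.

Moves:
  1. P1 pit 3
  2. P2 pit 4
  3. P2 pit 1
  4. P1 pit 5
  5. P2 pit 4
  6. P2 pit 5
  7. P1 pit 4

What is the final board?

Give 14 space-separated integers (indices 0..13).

Answer: 5 6 6 1 0 2 2 7 2 5 7 1 0 2

Derivation:
Move 1: P1 pit3 -> P1=[3,4,4,0,6,4](0) P2=[5,4,2,5,5,4](0)
Move 2: P2 pit4 -> P1=[4,5,5,0,6,4](0) P2=[5,4,2,5,0,5](1)
Move 3: P2 pit1 -> P1=[4,5,5,0,6,4](0) P2=[5,0,3,6,1,6](1)
Move 4: P1 pit5 -> P1=[4,5,5,0,6,0](1) P2=[6,1,4,6,1,6](1)
Move 5: P2 pit4 -> P1=[4,5,5,0,6,0](1) P2=[6,1,4,6,0,7](1)
Move 6: P2 pit5 -> P1=[5,6,6,1,7,1](1) P2=[6,1,4,6,0,0](2)
Move 7: P1 pit4 -> P1=[5,6,6,1,0,2](2) P2=[7,2,5,7,1,0](2)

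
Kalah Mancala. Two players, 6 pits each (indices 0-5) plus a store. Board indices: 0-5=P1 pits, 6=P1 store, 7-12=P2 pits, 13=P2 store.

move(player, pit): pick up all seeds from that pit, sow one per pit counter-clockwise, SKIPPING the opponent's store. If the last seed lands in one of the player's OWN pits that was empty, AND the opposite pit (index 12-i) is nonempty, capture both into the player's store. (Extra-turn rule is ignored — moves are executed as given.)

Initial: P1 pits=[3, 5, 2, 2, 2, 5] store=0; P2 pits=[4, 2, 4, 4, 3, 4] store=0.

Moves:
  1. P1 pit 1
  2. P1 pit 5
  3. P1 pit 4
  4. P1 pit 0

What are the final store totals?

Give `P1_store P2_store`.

Move 1: P1 pit1 -> P1=[3,0,3,3,3,6](1) P2=[4,2,4,4,3,4](0)
Move 2: P1 pit5 -> P1=[3,0,3,3,3,0](2) P2=[5,3,5,5,4,4](0)
Move 3: P1 pit4 -> P1=[3,0,3,3,0,1](3) P2=[6,3,5,5,4,4](0)
Move 4: P1 pit0 -> P1=[0,1,4,4,0,1](3) P2=[6,3,5,5,4,4](0)

Answer: 3 0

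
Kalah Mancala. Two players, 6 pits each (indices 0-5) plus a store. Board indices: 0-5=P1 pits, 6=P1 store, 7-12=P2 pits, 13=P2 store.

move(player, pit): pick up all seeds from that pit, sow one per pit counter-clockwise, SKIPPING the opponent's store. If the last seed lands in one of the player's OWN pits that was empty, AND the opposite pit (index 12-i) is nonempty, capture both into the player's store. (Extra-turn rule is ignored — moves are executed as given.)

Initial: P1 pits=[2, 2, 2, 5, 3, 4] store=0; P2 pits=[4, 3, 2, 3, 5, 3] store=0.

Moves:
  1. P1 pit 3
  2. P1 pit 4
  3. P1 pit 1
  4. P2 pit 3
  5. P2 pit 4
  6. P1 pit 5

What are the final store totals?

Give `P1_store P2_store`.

Answer: 6 2

Derivation:
Move 1: P1 pit3 -> P1=[2,2,2,0,4,5](1) P2=[5,4,2,3,5,3](0)
Move 2: P1 pit4 -> P1=[2,2,2,0,0,6](2) P2=[6,5,2,3,5,3](0)
Move 3: P1 pit1 -> P1=[2,0,3,0,0,6](5) P2=[6,5,0,3,5,3](0)
Move 4: P2 pit3 -> P1=[2,0,3,0,0,6](5) P2=[6,5,0,0,6,4](1)
Move 5: P2 pit4 -> P1=[3,1,4,1,0,6](5) P2=[6,5,0,0,0,5](2)
Move 6: P1 pit5 -> P1=[3,1,4,1,0,0](6) P2=[7,6,1,1,1,5](2)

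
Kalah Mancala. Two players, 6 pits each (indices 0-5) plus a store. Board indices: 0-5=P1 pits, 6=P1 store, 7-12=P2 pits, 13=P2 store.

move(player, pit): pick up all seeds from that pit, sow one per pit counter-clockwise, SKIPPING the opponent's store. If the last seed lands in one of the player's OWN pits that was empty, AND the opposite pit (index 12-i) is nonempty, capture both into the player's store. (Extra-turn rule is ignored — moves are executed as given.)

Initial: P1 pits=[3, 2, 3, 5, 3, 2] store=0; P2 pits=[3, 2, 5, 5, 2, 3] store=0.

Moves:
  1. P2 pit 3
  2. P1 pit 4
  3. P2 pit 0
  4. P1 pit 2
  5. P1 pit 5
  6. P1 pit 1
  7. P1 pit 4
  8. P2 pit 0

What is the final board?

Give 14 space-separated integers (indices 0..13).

Move 1: P2 pit3 -> P1=[4,3,3,5,3,2](0) P2=[3,2,5,0,3,4](1)
Move 2: P1 pit4 -> P1=[4,3,3,5,0,3](1) P2=[4,2,5,0,3,4](1)
Move 3: P2 pit0 -> P1=[4,3,3,5,0,3](1) P2=[0,3,6,1,4,4](1)
Move 4: P1 pit2 -> P1=[4,3,0,6,1,4](1) P2=[0,3,6,1,4,4](1)
Move 5: P1 pit5 -> P1=[4,3,0,6,1,0](2) P2=[1,4,7,1,4,4](1)
Move 6: P1 pit1 -> P1=[4,0,1,7,2,0](2) P2=[1,4,7,1,4,4](1)
Move 7: P1 pit4 -> P1=[4,0,1,7,0,1](3) P2=[1,4,7,1,4,4](1)
Move 8: P2 pit0 -> P1=[4,0,1,7,0,1](3) P2=[0,5,7,1,4,4](1)

Answer: 4 0 1 7 0 1 3 0 5 7 1 4 4 1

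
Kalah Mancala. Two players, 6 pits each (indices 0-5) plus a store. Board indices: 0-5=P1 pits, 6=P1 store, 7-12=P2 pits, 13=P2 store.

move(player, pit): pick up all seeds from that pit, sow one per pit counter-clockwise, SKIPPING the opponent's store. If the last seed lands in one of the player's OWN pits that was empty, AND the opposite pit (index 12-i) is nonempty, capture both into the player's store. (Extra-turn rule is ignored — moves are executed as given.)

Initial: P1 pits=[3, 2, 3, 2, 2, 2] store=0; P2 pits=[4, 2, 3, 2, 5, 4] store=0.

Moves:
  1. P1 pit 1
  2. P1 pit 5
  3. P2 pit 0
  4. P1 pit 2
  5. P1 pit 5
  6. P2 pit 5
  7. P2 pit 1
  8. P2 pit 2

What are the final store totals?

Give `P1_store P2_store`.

Move 1: P1 pit1 -> P1=[3,0,4,3,2,2](0) P2=[4,2,3,2,5,4](0)
Move 2: P1 pit5 -> P1=[3,0,4,3,2,0](1) P2=[5,2,3,2,5,4](0)
Move 3: P2 pit0 -> P1=[3,0,4,3,2,0](1) P2=[0,3,4,3,6,5](0)
Move 4: P1 pit2 -> P1=[3,0,0,4,3,1](2) P2=[0,3,4,3,6,5](0)
Move 5: P1 pit5 -> P1=[3,0,0,4,3,0](3) P2=[0,3,4,3,6,5](0)
Move 6: P2 pit5 -> P1=[4,1,1,5,3,0](3) P2=[0,3,4,3,6,0](1)
Move 7: P2 pit1 -> P1=[4,1,1,5,3,0](3) P2=[0,0,5,4,7,0](1)
Move 8: P2 pit2 -> P1=[5,1,1,5,3,0](3) P2=[0,0,0,5,8,1](2)

Answer: 3 2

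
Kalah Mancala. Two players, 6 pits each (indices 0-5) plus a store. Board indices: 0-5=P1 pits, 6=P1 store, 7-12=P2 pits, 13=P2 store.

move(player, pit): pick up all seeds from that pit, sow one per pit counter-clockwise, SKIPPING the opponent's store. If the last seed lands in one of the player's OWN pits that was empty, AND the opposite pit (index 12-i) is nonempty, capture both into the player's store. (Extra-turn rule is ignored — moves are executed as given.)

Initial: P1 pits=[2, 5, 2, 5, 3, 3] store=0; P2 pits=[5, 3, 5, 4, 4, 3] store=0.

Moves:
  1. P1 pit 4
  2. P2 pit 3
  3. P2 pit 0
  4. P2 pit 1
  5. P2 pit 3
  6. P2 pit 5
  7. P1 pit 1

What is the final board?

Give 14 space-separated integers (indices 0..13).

Move 1: P1 pit4 -> P1=[2,5,2,5,0,4](1) P2=[6,3,5,4,4,3](0)
Move 2: P2 pit3 -> P1=[3,5,2,5,0,4](1) P2=[6,3,5,0,5,4](1)
Move 3: P2 pit0 -> P1=[3,5,2,5,0,4](1) P2=[0,4,6,1,6,5](2)
Move 4: P2 pit1 -> P1=[3,5,2,5,0,4](1) P2=[0,0,7,2,7,6](2)
Move 5: P2 pit3 -> P1=[3,5,2,5,0,4](1) P2=[0,0,7,0,8,7](2)
Move 6: P2 pit5 -> P1=[4,6,3,6,1,5](1) P2=[0,0,7,0,8,0](3)
Move 7: P1 pit1 -> P1=[4,0,4,7,2,6](2) P2=[1,0,7,0,8,0](3)

Answer: 4 0 4 7 2 6 2 1 0 7 0 8 0 3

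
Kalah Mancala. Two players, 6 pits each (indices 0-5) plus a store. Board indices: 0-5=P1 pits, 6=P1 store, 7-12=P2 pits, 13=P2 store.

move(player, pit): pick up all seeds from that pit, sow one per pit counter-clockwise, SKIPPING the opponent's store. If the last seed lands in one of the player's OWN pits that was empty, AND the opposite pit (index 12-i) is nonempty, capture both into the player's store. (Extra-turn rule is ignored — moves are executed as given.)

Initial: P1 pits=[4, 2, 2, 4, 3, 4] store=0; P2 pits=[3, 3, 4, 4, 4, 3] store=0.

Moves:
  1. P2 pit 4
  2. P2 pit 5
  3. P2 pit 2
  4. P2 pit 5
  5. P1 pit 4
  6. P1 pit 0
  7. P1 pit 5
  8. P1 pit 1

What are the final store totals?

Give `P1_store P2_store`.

Move 1: P2 pit4 -> P1=[5,3,2,4,3,4](0) P2=[3,3,4,4,0,4](1)
Move 2: P2 pit5 -> P1=[6,4,3,4,3,4](0) P2=[3,3,4,4,0,0](2)
Move 3: P2 pit2 -> P1=[6,4,3,4,3,4](0) P2=[3,3,0,5,1,1](3)
Move 4: P2 pit5 -> P1=[6,4,3,4,3,4](0) P2=[3,3,0,5,1,0](4)
Move 5: P1 pit4 -> P1=[6,4,3,4,0,5](1) P2=[4,3,0,5,1,0](4)
Move 6: P1 pit0 -> P1=[0,5,4,5,1,6](2) P2=[4,3,0,5,1,0](4)
Move 7: P1 pit5 -> P1=[0,5,4,5,1,0](3) P2=[5,4,1,6,2,0](4)
Move 8: P1 pit1 -> P1=[0,0,5,6,2,1](4) P2=[5,4,1,6,2,0](4)

Answer: 4 4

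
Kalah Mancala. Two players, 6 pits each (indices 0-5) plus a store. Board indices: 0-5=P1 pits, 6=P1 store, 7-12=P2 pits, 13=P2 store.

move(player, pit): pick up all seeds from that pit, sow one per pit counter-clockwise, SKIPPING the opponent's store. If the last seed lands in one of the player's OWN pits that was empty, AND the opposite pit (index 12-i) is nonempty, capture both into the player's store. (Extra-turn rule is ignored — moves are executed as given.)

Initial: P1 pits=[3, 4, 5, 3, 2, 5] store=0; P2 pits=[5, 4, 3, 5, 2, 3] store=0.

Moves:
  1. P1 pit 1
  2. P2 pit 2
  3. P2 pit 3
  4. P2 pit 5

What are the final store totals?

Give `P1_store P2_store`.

Move 1: P1 pit1 -> P1=[3,0,6,4,3,6](0) P2=[5,4,3,5,2,3](0)
Move 2: P2 pit2 -> P1=[3,0,6,4,3,6](0) P2=[5,4,0,6,3,4](0)
Move 3: P2 pit3 -> P1=[4,1,7,4,3,6](0) P2=[5,4,0,0,4,5](1)
Move 4: P2 pit5 -> P1=[5,2,8,5,3,6](0) P2=[5,4,0,0,4,0](2)

Answer: 0 2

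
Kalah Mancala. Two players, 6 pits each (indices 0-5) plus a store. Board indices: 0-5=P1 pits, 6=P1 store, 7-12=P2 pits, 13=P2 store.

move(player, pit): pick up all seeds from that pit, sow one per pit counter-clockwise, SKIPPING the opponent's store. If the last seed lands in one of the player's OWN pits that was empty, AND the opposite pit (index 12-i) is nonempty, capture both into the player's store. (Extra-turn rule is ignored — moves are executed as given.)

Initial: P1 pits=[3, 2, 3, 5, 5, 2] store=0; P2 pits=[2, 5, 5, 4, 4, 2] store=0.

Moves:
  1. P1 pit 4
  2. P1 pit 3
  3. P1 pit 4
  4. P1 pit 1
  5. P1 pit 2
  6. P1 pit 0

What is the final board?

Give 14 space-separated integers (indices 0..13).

Move 1: P1 pit4 -> P1=[3,2,3,5,0,3](1) P2=[3,6,6,4,4,2](0)
Move 2: P1 pit3 -> P1=[3,2,3,0,1,4](2) P2=[4,7,6,4,4,2](0)
Move 3: P1 pit4 -> P1=[3,2,3,0,0,5](2) P2=[4,7,6,4,4,2](0)
Move 4: P1 pit1 -> P1=[3,0,4,0,0,5](9) P2=[4,7,0,4,4,2](0)
Move 5: P1 pit2 -> P1=[3,0,0,1,1,6](10) P2=[4,7,0,4,4,2](0)
Move 6: P1 pit0 -> P1=[0,1,1,2,1,6](10) P2=[4,7,0,4,4,2](0)

Answer: 0 1 1 2 1 6 10 4 7 0 4 4 2 0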